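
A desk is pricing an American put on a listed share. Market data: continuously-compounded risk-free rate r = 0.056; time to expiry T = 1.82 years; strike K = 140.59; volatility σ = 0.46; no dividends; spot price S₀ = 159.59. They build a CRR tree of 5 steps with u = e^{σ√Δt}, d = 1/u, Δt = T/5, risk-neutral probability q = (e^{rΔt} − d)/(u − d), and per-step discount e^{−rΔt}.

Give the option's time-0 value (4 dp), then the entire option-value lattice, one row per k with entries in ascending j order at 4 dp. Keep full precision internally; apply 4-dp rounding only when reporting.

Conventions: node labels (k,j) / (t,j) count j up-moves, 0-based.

price = 23.1709
tree:
23.1709
34.9473 10.7874
50.9874 18.2298 2.7918
71.1807 30.2489 5.3526 0.0000
88.0018 48.9791 10.2625 0.0000 0.0000
100.7464 71.1807 19.6761 0.0000 0.0000 0.0000

Δt=0.36400  u=1.31986  d=0.75765  q=0.46769  discount=0.97982
step 5 (expiry): payoffs max(K−S,0) = 100.7464 71.1807 19.6761 0.0000 0.0000 0.0000
k=4: (k=4,j=0): S=52.5882, K−S=88.0018, hold=85.1650 ⇒ V=88.0018 exercise | (k=4,j=1): S=91.6109, K−S=48.9791, hold=46.1424 ⇒ V=48.9791 exercise | (k=4,j=2): S=159.5900, K−S=0.0000, hold=10.2625 ⇒ V=10.2625 continue | (k=4,j=3): S=278.0125, K−S=0.0000, hold=0.0000 ⇒ V=0.0000 continue | (k=4,j=4): S=484.3096, K−S=0.0000, hold=0.0000 ⇒ V=0.0000 continue
k=3: (k=3,j=0): S=69.4093, K−S=71.1807, hold=68.3439 ⇒ V=71.1807 exercise | (k=3,j=1): S=120.9139, K−S=19.6761, hold=30.2489 ⇒ V=30.2489 continue | (k=3,j=2): S=210.6372, K−S=0.0000, hold=5.3526 ⇒ V=5.3526 continue | (k=3,j=3): S=366.9389, K−S=0.0000, hold=0.0000 ⇒ V=0.0000 continue
k=2: (k=2,j=0): S=91.6109, K−S=48.9791, hold=50.9874 ⇒ V=50.9874 continue | (k=2,j=1): S=159.5900, K−S=0.0000, hold=18.2298 ⇒ V=18.2298 continue | (k=2,j=2): S=278.0125, K−S=0.0000, hold=2.7918 ⇒ V=2.7918 continue
k=1: (k=1,j=0): S=120.9139, K−S=19.6761, hold=34.9473 ⇒ V=34.9473 continue | (k=1,j=1): S=210.6372, K−S=0.0000, hold=10.7874 ⇒ V=10.7874 continue
k=0: (k=0,j=0): S=159.5900, K−S=0.0000, hold=23.1709 ⇒ V=23.1709 continue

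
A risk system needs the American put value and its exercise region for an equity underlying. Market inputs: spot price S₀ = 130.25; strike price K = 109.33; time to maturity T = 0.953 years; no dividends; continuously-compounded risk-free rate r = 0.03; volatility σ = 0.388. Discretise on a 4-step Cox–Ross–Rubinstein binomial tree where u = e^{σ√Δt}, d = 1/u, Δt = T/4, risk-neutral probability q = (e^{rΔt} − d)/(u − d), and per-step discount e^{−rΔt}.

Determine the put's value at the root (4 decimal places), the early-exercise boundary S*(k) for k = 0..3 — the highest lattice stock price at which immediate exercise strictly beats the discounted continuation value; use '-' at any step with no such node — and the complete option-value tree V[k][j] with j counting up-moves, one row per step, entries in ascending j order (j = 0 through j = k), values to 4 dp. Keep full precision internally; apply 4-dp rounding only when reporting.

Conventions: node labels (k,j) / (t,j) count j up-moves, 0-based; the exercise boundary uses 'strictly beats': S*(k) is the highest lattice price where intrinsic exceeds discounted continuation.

price = 9.2173
boundary = - - - 73.7955
tree:
9.2173
14.9730 2.9091
23.5915 5.5451 0.0000
35.5345 10.5698 0.0000 0.0000
48.2667 20.1476 0.0000 0.0000 0.0000

params: Δt=0.23825 u=1.20851 d=0.82747 q=0.47162 e^(-rΔt)=0.99288
t_4 payoffs: 48.2667 20.1476 0.0000 0.0000 0.0000
t_3: node(3,0) S=73.7955 payoff=35.5345 vs cont=34.7559 → 35.5345 [stop]  node(3,1) S=107.7776 payoff=1.5524 vs cont=10.5698 → 10.5698 [wait]  node(3,2) S=157.4081 payoff=0.0000 vs cont=0.0000 → 0.0000 [wait]  node(3,3) S=229.8930 payoff=0.0000 vs cont=0.0000 → 0.0000 [wait]  ⇒ S*(3)=73.7955
t_2: node(2,0) S=89.1824 payoff=20.1476 vs cont=23.5915 → 23.5915 [wait]  node(2,1) S=130.2500 payoff=0.0000 vs cont=5.5451 → 5.5451 [wait]  node(2,2) S=190.2289 payoff=0.0000 vs cont=0.0000 → 0.0000 [wait]  ⇒ S*(2)=-
t_1: node(1,0) S=107.7776 payoff=1.5524 vs cont=14.9730 → 14.9730 [wait]  node(1,1) S=157.4081 payoff=0.0000 vs cont=2.9091 → 2.9091 [wait]  ⇒ S*(1)=-
t_0: node(0,0) S=130.2500 payoff=0.0000 vs cont=9.2173 → 9.2173 [wait]  ⇒ S*(0)=-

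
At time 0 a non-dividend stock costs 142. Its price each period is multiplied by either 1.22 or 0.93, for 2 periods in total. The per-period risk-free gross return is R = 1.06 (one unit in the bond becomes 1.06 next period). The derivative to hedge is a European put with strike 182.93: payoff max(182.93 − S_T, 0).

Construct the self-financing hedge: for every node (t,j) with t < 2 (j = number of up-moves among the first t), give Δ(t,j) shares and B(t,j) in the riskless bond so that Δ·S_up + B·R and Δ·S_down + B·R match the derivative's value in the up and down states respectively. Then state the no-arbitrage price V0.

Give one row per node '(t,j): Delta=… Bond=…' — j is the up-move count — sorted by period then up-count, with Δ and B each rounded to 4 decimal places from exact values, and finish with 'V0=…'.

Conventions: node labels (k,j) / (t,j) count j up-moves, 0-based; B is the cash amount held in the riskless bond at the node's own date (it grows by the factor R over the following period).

Arbitrage-free pricing uses the up-move probability p* = (R−d)/(u−d) = 0.4483, discounting each step at R = 1.06.
Terminal payoffs: V(2,0)=60.1142, V(2,1)=21.8168, V(2,2)=0.0000
Node (1,0) S=132.0600: V=(p*·21.8168+(1−p*)·60.1142)/1.06=40.5155; Δ=(21.8168−60.1142)/(161.1132−122.8158)=-1.0000; B=V−Δ·S=172.5755
Node (1,1) S=173.2400: V=(p*·0.0000+(1−p*)·21.8168)/1.06=11.3555; Δ=(0.0000−21.8168)/(211.3528−161.1132)=-0.4343; B=V−Δ·S=86.5859
Node (0,0) S=142.0000: V=(p*·11.3555+(1−p*)·40.5155)/1.06=25.8903; Δ=(11.3555−40.5155)/(173.2400−132.0600)=-0.7081; B=V−Δ·S=126.4419
As a check, the time-0 holding Δ(0,0)·S0 + B(0,0) comes to 25.8903 — exactly V0.

(0,0): Delta=-0.7081 Bond=126.4419
(1,0): Delta=-1.0000 Bond=172.5755
(1,1): Delta=-0.4343 Bond=86.5859
V0=25.8903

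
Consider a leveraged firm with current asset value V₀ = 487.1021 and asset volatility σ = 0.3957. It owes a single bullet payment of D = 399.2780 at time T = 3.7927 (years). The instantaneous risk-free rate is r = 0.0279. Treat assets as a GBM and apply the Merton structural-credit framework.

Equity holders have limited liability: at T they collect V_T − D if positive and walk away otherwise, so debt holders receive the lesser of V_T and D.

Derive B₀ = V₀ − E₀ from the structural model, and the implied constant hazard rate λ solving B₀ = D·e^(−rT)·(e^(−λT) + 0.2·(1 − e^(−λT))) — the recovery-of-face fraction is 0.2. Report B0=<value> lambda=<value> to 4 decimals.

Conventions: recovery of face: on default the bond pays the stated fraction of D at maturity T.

Apply the equity-as-call identities (strike 399.2780, horizon 3.7927 years):
d₁ = [ln(V₀/D) + (r + σ²/2)T] / (σ√T)
   = [ln(487.1021/399.2780) + (0.0279 + 0.5·0.3957²)·3.7927] / (0.3957·√3.7927)
   = [0.198816 + 0.402744] / 0.770620 = 0.780618
d₂ = d₁ − σ√T = 0.780618 − 0.770620 = 0.009998
N(d₁) = 0.782486,  N(d₂) = 0.503989,  e^(−rT) = 0.899590
E₀ = V₀·N(d₁) − D·e^(−rT)·N(d₂)
   = 487.1021·0.782486 − 399.2780·0.899590·0.503989 = 200.124917
B₀ = V₀ − E₀ = 487.1021 − 200.124917 = 286.977183
e^(−λT) = (B₀·e^(rT)/D − 0.2)/(1 − 0.2) = (286.9772·1.111618/399.2780 − 0.2)/0.8 = 0.74870557
λ = −ln(0.74870557)/3.7927 = 0.076307

B0=286.9772 lambda=0.0763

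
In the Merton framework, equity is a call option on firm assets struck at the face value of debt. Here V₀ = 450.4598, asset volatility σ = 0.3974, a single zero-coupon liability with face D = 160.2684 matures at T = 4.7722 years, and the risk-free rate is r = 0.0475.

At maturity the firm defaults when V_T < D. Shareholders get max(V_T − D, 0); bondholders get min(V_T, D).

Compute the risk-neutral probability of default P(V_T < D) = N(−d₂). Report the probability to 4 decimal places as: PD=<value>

PD=0.1545

Work the structural quantities from V₀ = 450.4598 against face 160.2684:
d₁ = [ln(V₀/D) + (r + σ²/2)T] / (σ√T)
   = [ln(450.4598/160.2684) + (0.0475 + 0.5·0.3974²)·4.7722] / (0.3974·√4.7722)
   = [1.033419 + 0.603509] / 0.868135 = 1.885568
d₂ = d₁ − σ√T = 1.885568 − 0.868135 = 1.017433
risk-neutral PD = N(−d₂) = N(-1.017433) = 0.154474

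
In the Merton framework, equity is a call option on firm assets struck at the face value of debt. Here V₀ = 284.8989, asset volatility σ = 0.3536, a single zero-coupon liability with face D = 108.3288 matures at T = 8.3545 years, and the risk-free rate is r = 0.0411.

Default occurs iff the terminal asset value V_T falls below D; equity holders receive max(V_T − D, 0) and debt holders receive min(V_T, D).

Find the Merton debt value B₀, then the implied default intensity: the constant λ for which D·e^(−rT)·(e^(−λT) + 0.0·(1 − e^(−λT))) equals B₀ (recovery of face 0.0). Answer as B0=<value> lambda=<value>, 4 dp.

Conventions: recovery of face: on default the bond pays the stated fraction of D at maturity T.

Equity is a call on the firm's assets struck at D = 108.3288:
d₁ = [ln(V₀/D) + (r + σ²/2)T] / (σ√T)
   = [ln(284.8989/108.3288) + (0.0411 + 0.5·0.3536²)·8.3545] / (0.3536·√8.3545)
   = [0.966963 + 0.865664] / 1.022051 = 1.793088
d₂ = d₁ − σ√T = 1.793088 − 1.022051 = 0.771037
N(d₁) = 0.963521,  N(d₂) = 0.779658,  e^(−rT) = 0.709376
E₀ = V₀·N(d₁) − D·e^(−rT)·N(d₂)
   = 284.8989·0.963521 − 108.3288·0.709376·0.779658 = 214.592526
B₀ = V₀ − E₀ = 284.8989 − 214.592526 = 70.306374
e^(−λT) = (B₀·e^(rT)/D − 0)/(1 − 0) = (70.3064·1.409690/108.3288 − 0)/1 = 0.91490205
λ = −ln(0.91490205)/8.3545 = 0.010646

B0=70.3064 lambda=0.0106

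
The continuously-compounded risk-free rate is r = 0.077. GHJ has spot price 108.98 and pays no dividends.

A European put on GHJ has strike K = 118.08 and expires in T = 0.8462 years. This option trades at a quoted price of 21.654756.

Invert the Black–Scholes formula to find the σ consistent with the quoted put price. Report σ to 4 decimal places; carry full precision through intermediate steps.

sigma = 0.5216

At σ = 0.5216 the Black–Scholes value reproduces the quote:
σ√T = 0.5216·√0.8462 = 0.479815
d₁ = (ln(S/K) + (r+σ²/2)T) / (σ√T) = (ln(108.98/118.08) + (0.077+0.5216²/2)·0.8462) / 0.479815 = (-0.080198 + 0.180269) / 0.479815 = 0.208561
d₂ = d₁ − σ√T = 0.208561 − 0.479815 = -0.271254
e^{−rT} = 0.936920
N(−d₁) = 0.417395,  N(−d₂) = 0.606902
V = K·e^{−rT}·N(−d₂) − S·N(−d₁) = 67.142514 − 45.487757 = 21.654756 (the quoted price), and the Black–Scholes price is strictly increasing in σ, so σ is unique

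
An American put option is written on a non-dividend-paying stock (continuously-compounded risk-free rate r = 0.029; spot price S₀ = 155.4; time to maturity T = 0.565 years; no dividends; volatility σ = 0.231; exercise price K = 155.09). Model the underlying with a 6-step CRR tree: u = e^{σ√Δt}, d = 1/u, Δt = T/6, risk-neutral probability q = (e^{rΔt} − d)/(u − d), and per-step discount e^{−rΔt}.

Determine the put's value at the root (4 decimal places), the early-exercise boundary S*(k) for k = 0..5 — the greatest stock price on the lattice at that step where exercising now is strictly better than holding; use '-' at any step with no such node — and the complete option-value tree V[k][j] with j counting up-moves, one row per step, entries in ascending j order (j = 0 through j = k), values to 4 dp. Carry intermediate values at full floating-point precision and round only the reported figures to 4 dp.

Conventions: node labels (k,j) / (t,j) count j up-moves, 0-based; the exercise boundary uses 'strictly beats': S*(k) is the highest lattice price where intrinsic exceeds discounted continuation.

Δt=0.09417, u=1.07346, d=0.93157, q=0.50156, disc=e^(-rΔt)=0.99727
k=6 terminal: V=max(K-S,0) → 53.5263 38.0567 20.2309 0.0000 0.0000 0.0000 0.0000
k=5: j=0 S=109.0245 intr=46.0655 cont=45.6426 V=46.0655[EX]; j=1 S=125.6304 intr=29.4596 cont=29.0366 V=29.4596[EX]; j=2 S=144.7657 intr=10.3243 cont=10.0564 V=10.3243[EX]; j=3 S=166.8155 intr=0.0000 cont=0.0000 V=0.0000[hold]; j=4 S=192.2238 intr=0.0000 cont=0.0000 V=0.0000[hold]; j=5 S=221.5022 intr=0.0000 cont=0.0000 V=0.0000[hold]  S*(5)=144.7657
k=4: j=0 S=117.0333 intr=38.0567 cont=37.6338 V=38.0567[EX]; j=1 S=134.8591 intr=20.2309 cont=19.8080 V=20.2309[EX]; j=2 S=155.4000 intr=0.0000 cont=5.1320 V=5.1320[hold]; j=3 S=179.0696 intr=0.0000 cont=0.0000 V=0.0000[hold]; j=4 S=206.3444 intr=0.0000 cont=0.0000 V=0.0000[hold]  S*(4)=134.8591
k=3: j=0 S=125.6304 intr=29.4596 cont=29.0366 V=29.4596[EX]; j=1 S=144.7657 intr=10.3243 cont=12.6234 V=12.6234[hold]; j=2 S=166.8155 intr=0.0000 cont=2.5510 V=2.5510[hold]; j=3 S=192.2238 intr=0.0000 cont=0.0000 V=0.0000[hold]  S*(3)=125.6304
k=2: j=0 S=134.8591 intr=20.2309 cont=20.9580 V=20.9580[hold]; j=1 S=155.4000 intr=0.0000 cont=7.5509 V=7.5509[hold]; j=2 S=179.0696 intr=0.0000 cont=1.2681 V=1.2681[hold]  S*(2)=-
k=1: j=0 S=144.7657 intr=10.3243 cont=14.1947 V=14.1947[hold]; j=1 S=166.8155 intr=0.0000 cont=4.3877 V=4.3877[hold]  S*(1)=-
k=0: j=0 S=155.4000 intr=0.0000 cont=9.2506 V=9.2506[hold]  S*(0)=-

price = 9.2506
boundary = - - - 125.6304 134.8591 144.7657
tree:
9.2506
14.1947 4.3877
20.9580 7.5509 1.2681
29.4596 12.6234 2.5510 0.0000
38.0567 20.2309 5.1320 0.0000 0.0000
46.0655 29.4596 10.3243 0.0000 0.0000 0.0000
53.5263 38.0567 20.2309 0.0000 0.0000 0.0000 0.0000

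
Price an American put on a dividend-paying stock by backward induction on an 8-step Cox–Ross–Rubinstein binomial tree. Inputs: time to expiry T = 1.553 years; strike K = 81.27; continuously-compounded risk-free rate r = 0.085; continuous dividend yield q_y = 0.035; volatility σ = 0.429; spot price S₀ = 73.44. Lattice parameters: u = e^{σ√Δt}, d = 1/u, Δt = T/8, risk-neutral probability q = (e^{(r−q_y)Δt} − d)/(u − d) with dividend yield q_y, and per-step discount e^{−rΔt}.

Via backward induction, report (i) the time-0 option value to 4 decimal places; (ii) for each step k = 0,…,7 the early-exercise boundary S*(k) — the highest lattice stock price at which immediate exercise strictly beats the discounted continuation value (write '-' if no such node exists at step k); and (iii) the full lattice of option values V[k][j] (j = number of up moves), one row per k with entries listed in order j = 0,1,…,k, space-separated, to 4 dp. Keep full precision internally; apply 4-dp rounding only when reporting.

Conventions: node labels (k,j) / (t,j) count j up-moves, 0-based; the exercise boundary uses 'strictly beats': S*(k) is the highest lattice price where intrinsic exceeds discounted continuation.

Δt=0.19412, u=1.20806, d=0.82777, q=0.47853, disc=e^(-rΔt)=0.98363
k=8 terminal: V=max(K-S,0) → 65.0808 57.6434 46.7891 30.9483 7.8300 0.0000 0.0000 0.0000 0.0000
k=7: j=0 S=19.5575 intr=61.7125 cont=60.5149 V=61.7125[EX]; j=1 S=28.5424 intr=52.7276 cont=51.5909 V=52.7276[EX]; j=2 S=41.6550 intr=39.6150 cont=38.5671 V=39.6150[EX]; j=3 S=60.7917 intr=20.4783 cont=19.5600 V=20.4783[EX]; j=4 S=88.7199 intr=0.0000 cont=4.0163 V=4.0163[hold]; j=5 S=129.4787 intr=0.0000 cont=0.0000 V=0.0000[hold]; j=6 S=188.9623 intr=0.0000 cont=0.0000 V=0.0000[hold]; j=7 S=275.7733 intr=0.0000 cont=0.0000 V=0.0000[hold]  S*(7)=60.7917
k=6: j=0 S=23.6266 intr=57.6434 cont=56.4734 V=57.6434[EX]; j=1 S=34.4809 intr=46.7891 cont=45.6926 V=46.7891[EX]; j=2 S=50.3217 intr=30.9483 cont=29.9590 V=30.9483[EX]; j=3 S=73.4400 intr=7.8300 cont=12.3944 V=12.3944[hold]; j=4 S=107.1790 intr=0.0000 cont=2.0601 V=2.0601[hold]; j=5 S=156.4180 intr=0.0000 cont=0.0000 V=0.0000[hold]; j=6 S=228.2778 intr=0.0000 cont=0.0000 V=0.0000[hold]  S*(6)=50.3217
k=5: j=0 S=28.5424 intr=52.7276 cont=51.5909 V=52.7276[EX]; j=1 S=41.6550 intr=39.6150 cont=38.5671 V=39.6150[EX]; j=2 S=60.7917 intr=20.4783 cont=21.7085 V=21.7085[hold]; j=3 S=88.7199 intr=0.0000 cont=7.3272 V=7.3272[hold]; j=4 S=129.4787 intr=0.0000 cont=1.0567 V=1.0567[hold]; j=5 S=188.9623 intr=0.0000 cont=0.0000 V=0.0000[hold]  S*(5)=41.6550
k=4: j=0 S=34.4809 intr=46.7891 cont=45.6926 V=46.7891[EX]; j=1 S=50.3217 intr=30.9483 cont=30.5380 V=30.9483[EX]; j=2 S=73.4400 intr=7.8300 cont=14.5839 V=14.5839[hold]; j=3 S=107.1790 intr=0.0000 cont=4.2557 V=4.2557[hold]; j=4 S=156.4180 intr=0.0000 cont=0.5420 V=0.5420[hold]  S*(4)=50.3217
k=3: j=0 S=41.6550 intr=39.6150 cont=38.5671 V=39.6150[EX]; j=1 S=60.7917 intr=20.4783 cont=22.7390 V=22.7390[hold]; j=2 S=88.7199 intr=0.0000 cont=9.4837 V=9.4837[hold]; j=3 S=129.4787 intr=0.0000 cont=2.4380 V=2.4380[hold]  S*(3)=41.6550
k=2: j=0 S=50.3217 intr=30.9483 cont=31.0231 V=31.0231[hold]; j=1 S=73.4400 intr=7.8300 cont=16.1276 V=16.1276[hold]; j=2 S=107.1790 intr=0.0000 cont=6.0121 V=6.0121[hold]  S*(2)=-
k=1: j=0 S=60.7917 intr=20.4783 cont=23.5041 V=23.5041[hold]; j=1 S=88.7199 intr=0.0000 cont=11.1023 V=11.1023[hold]  S*(1)=-
k=0: j=0 S=73.4400 intr=7.8300 cont=17.2819 V=17.2819[hold]  S*(0)=-

price = 17.2819
boundary = - - - 41.6550 50.3217 41.6550 50.3217 60.7917
tree:
17.2819
23.5041 11.1023
31.0231 16.1276 6.0121
39.6150 22.7390 9.4837 2.4380
46.7891 30.9483 14.5839 4.2557 0.5420
52.7276 39.6150 21.7085 7.3272 1.0567 0.0000
57.6434 46.7891 30.9483 12.3944 2.0601 0.0000 0.0000
61.7125 52.7276 39.6150 20.4783 4.0163 0.0000 0.0000 0.0000
65.0808 57.6434 46.7891 30.9483 7.8300 0.0000 0.0000 0.0000 0.0000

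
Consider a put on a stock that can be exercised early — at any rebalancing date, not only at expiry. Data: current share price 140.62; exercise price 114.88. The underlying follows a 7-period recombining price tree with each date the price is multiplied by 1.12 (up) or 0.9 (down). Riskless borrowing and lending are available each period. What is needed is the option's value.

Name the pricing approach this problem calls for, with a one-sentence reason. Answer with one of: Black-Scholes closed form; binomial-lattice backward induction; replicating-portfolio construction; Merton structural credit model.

framework: binomial-lattice backward induction

Key observation: early exercise of the strike-114.88 put must be checked at each of the 7 dates (spot 140.62), which forces a node-by-node comparison of intrinsic and continuation value backward from expiry.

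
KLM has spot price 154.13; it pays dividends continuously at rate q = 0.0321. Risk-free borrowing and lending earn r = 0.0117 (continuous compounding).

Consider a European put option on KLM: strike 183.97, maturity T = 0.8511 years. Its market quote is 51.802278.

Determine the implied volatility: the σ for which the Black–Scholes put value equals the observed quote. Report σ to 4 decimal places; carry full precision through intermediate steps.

At σ = 0.5520 the Black–Scholes value reproduces the quote:
σ√T = 0.552·√0.8511 = 0.509248
d₁ = (ln(S/K) + (r−q+σ²/2)T) / (σ√T) = (ln(154.13/183.97) + (0.0117−0.0321+0.552²/2)·0.8511) / 0.509248 = (-0.176976 + 0.112304) / 0.509248 = -0.126995
d₂ = d₁ − σ√T = -0.126995 − 0.509248 = -0.636243
e^{−rT} = 0.990092
e^{−qT} = 0.973050
N(−d₁) = 0.550528,  N(−d₂) = 0.737691
V = K·e^{−rT}·N(−d₂) − S·e^{−qT}·N(−d₁) = 134.368305 − 82.566027 = 51.802278 (the quoted price), and the Black–Scholes price is strictly increasing in σ, so σ is unique

sigma = 0.5520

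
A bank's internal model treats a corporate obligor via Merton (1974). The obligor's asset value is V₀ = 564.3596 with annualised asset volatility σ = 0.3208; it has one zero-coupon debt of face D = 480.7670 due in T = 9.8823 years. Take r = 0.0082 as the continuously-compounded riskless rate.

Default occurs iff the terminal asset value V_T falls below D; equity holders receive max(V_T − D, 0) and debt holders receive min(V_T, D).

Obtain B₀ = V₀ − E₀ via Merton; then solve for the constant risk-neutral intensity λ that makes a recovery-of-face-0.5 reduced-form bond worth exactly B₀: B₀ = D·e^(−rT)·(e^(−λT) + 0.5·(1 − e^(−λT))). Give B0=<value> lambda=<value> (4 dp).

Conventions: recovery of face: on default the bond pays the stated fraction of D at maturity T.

B0=304.3566 lambda=0.0998

Work the structural quantities from V₀ = 564.3596 against face 480.7670:
d₁ = [ln(V₀/D) + (r + σ²/2)T] / (σ√T)
   = [ln(564.3596/480.7670) + (0.0082 + 0.5·0.3208²)·9.8823] / (0.3208·√9.8823)
   = [0.160309 + 0.589542] / 1.008471 = 0.743552
d₂ = d₁ − σ√T = 0.743552 − 1.008471 = -0.264919
N(d₁) = 0.771426,  N(d₂) = 0.395536,  e^(−rT) = 0.922162
E₀ = V₀·N(d₁) − D·e^(−rT)·N(d₂)
   = 564.3596·0.771426 − 480.7670·0.922162·0.395536 = 260.002967
B₀ = V₀ − E₀ = 564.3596 − 260.002967 = 304.356633
e^(−λT) = (B₀·e^(rT)/D − 0.5)/(1 − 0.5) = (304.3566·1.084409/480.7670 − 0.5)/0.5 = 0.37300166
λ = −ln(0.37300166)/9.8823 = 0.099792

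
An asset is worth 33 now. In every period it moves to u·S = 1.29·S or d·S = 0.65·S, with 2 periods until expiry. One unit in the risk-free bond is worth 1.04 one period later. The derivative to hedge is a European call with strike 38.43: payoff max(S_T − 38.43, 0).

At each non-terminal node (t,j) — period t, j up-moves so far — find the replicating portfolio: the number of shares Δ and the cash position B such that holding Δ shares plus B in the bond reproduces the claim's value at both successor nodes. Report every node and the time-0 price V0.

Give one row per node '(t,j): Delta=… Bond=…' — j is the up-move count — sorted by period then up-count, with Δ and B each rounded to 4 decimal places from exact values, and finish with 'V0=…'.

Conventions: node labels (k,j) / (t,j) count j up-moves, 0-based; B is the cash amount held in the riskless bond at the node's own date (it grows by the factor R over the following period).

No-arbitrage ⇒ martingale measure with p* = (R−d)/(u−d) = 0.6094.
Terminal payoffs: V(2,0)=0.0000, V(2,1)=0.0000, V(2,2)=16.4853
(1,0): S=21.4500. Δ = (V_up−V_dn)/(S_up−S_dn) = (0.0000−0.0000)/(27.6705−13.9425) = 0.0000. V = [p*·0.0000 + (1−p*)·0.0000]/1.04 = 0.0000. B = V − Δ·S = 0.0000.
(1,1): S=42.5700. Δ = (V_up−V_dn)/(S_up−S_dn) = (16.4853−0.0000)/(54.9153−27.6705) = 0.6051. V = [p*·16.4853 + (1−p*)·0.0000]/1.04 = 9.6594. B = V − Δ·S = -16.0989.
(0,0): S=33.0000. Δ = (V_up−V_dn)/(S_up−S_dn) = (9.6594−0.0000)/(42.5700−21.4500) = 0.4574. V = [p*·9.6594 + (1−p*)·0.0000]/1.04 = 5.6598. B = V − Δ·S = -9.4330.
As a check, the time-0 holding Δ(0,0)·S0 + B(0,0) comes to 5.6598 — exactly V0.

(0,0): Delta=0.4574 Bond=-9.4330
(1,0): Delta=0.0000 Bond=0.0000
(1,1): Delta=0.6051 Bond=-16.0989
V0=5.6598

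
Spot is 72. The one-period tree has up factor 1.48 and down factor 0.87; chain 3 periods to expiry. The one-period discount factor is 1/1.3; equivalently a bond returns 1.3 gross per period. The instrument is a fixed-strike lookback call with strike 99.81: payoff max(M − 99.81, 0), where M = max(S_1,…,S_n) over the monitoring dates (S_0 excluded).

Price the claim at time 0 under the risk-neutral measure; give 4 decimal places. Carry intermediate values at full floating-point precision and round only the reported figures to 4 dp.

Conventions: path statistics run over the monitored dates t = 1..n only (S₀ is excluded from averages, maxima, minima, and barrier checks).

price = 30.3450

Risk-neutral up-probability p* = (R−d)/(u−d) = (1.3−0.87)/(1.48−0.87) = 0.7049; the claim prices as the p*-weighted sum of path payoffs discounted by R^3.
Enumerate all 2^3 = 8 price paths (U = up ×1.48, D = down ×0.87); each path with k up-moves has probability p*^k·(1−p*)^(3−k).
DDD: M=62.6400, payoff=0.0000, prob=0.025694
UDD: M=106.5600, payoff=6.7500, prob=0.061380
DUD: M=92.7072, payoff=0.0000, prob=0.061380
UUD: M=157.7088, payoff=57.8988, prob=0.146629
DDU: M=80.6553, payoff=0.0000, prob=0.061380
UDU: M=137.2067, payoff=37.3967, prob=0.146629
DUU: M=137.2067, payoff=37.3967, prob=0.146629
UUU: M=233.4090, payoff=133.5990, prob=0.350280
Price = Σ prob·payoff / R^3 = 66.667948 / 2.197000 = 30.3450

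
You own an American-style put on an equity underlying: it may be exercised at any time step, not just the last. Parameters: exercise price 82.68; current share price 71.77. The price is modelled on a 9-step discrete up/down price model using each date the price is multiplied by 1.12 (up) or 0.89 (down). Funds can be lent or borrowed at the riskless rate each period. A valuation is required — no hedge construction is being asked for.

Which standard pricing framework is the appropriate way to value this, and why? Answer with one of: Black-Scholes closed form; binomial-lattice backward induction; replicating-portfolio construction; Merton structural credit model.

framework: binomial-lattice backward induction

Key observation: the exercise right at every one of the 9 steps is what matters: each node needs max(82.68 − S, continuation), which only the stepwise tree valuation starting from spot 71.77 delivers.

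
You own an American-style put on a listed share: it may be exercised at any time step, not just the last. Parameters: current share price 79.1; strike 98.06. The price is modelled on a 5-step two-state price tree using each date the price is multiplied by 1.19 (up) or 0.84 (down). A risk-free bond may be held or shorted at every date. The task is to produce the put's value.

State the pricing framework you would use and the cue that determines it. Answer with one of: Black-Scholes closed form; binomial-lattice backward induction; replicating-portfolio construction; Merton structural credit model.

Key observation: an American put (K = 98.06, S₀ = 79.1) on a 5-date tree has no closed form — the optimal stopping decision is embedded and must be resolved recursively from expiry.

framework: binomial-lattice backward induction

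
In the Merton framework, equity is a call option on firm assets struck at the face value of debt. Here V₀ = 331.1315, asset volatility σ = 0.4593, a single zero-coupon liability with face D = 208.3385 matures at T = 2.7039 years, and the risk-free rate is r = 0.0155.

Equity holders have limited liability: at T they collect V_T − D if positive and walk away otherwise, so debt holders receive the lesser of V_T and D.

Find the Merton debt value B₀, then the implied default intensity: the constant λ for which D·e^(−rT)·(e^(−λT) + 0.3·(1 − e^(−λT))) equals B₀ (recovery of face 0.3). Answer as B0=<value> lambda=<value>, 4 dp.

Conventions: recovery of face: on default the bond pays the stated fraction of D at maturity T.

Apply the equity-as-call identities (strike 208.3385, horizon 2.7039 years):
d₁ = [ln(V₀/D) + (r + σ²/2)T] / (σ√T)
   = [ln(331.1315/208.3385) + (0.0155 + 0.5·0.4593²)·2.7039] / (0.4593·√2.7039)
   = [0.463351 + 0.327113] / 0.755252 = 1.046624
d₂ = d₁ − σ√T = 1.046624 − 0.755252 = 0.291372
N(d₁) = 0.852363,  N(d₂) = 0.614617,  e^(−rT) = 0.958956
E₀ = V₀·N(d₁) − D·e^(−rT)·N(d₂)
   = 331.1315·0.852363 − 208.3385·0.958956·0.614617 = 159.451744
B₀ = V₀ − E₀ = 331.1315 − 159.451744 = 171.679756
e^(−λT) = (B₀·e^(rT)/D − 0.3)/(1 − 0.3) = (171.6798·1.042801/208.3385 − 0.3)/0.7 = 0.79901790
λ = −ln(0.79901790)/2.7039 = 0.082981

B0=171.6798 lambda=0.0830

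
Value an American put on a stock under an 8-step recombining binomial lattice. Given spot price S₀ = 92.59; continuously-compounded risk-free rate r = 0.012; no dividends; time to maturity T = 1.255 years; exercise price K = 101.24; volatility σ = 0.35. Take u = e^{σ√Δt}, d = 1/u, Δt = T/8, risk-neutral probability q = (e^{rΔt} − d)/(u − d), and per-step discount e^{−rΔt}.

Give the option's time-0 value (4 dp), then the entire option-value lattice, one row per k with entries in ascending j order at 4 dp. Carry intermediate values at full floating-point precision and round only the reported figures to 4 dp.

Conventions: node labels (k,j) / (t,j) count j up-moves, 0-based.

Δt=0.15687, u=1.14869, d=0.87055, q=0.47217, disc=e^(-rΔt)=0.99812
k=8 terminal: V=max(K-S,0) → 70.6959 60.9370 48.0603 31.0694 8.6500 0.0000 0.0000 0.0000 0.0000
k=7: j=0 S=35.0859 intr=66.1541 cont=65.9637 V=66.1541[EX]; j=1 S=46.2958 intr=54.9442 cont=54.7538 V=54.9442[EX]; j=2 S=61.0872 intr=40.1528 cont=39.9624 V=40.1528[EX]; j=3 S=80.6045 intr=20.6355 cont=20.4450 V=20.6355[EX]; j=4 S=106.3576 intr=0.0000 cont=4.5571 V=4.5571[hold]; j=5 S=140.3388 intr=0.0000 cont=0.0000 V=0.0000[hold]; j=6 S=185.1769 intr=0.0000 cont=0.0000 V=0.0000[hold]; j=7 S=244.3407 intr=0.0000 cont=0.0000 V=0.0000[hold]
k=6: j=0 S=40.3030 intr=60.9370 cont=60.7466 V=60.9370[EX]; j=1 S=53.1797 intr=48.0603 cont=47.8699 V=48.0603[EX]; j=2 S=70.1706 intr=31.0694 cont=30.8790 V=31.0694[EX]; j=3 S=92.5900 intr=8.6500 cont=13.0192 V=13.0192[hold]; j=4 S=122.1724 intr=0.0000 cont=2.4008 V=2.4008[hold]; j=5 S=161.2064 intr=0.0000 cont=0.0000 V=0.0000[hold]; j=6 S=212.7117 intr=0.0000 cont=0.0000 V=0.0000[hold]
k=5: j=0 S=46.2958 intr=54.9442 cont=54.7538 V=54.9442[EX]; j=1 S=61.0872 intr=40.1528 cont=39.9624 V=40.1528[EX]; j=2 S=80.6045 intr=20.6355 cont=22.5042 V=22.5042[hold]; j=3 S=106.3576 intr=0.0000 cont=7.9904 V=7.9904[hold]; j=4 S=140.3388 intr=0.0000 cont=1.2648 V=1.2648[hold]; j=5 S=185.1769 intr=0.0000 cont=0.0000 V=0.0000[hold]
k=4: j=0 S=53.1797 intr=48.0603 cont=47.8699 V=48.0603[EX]; j=1 S=70.1706 intr=31.0694 cont=31.7597 V=31.7597[hold]; j=2 S=92.5900 intr=8.6500 cont=15.6217 V=15.6217[hold]; j=3 S=122.1724 intr=0.0000 cont=4.8057 V=4.8057[hold]; j=4 S=161.2064 intr=0.0000 cont=0.6664 V=0.6664[hold]
k=3: j=0 S=61.0872 intr=40.1528 cont=40.2877 V=40.2877[hold]; j=1 S=80.6045 intr=20.6355 cont=24.0944 V=24.0944[hold]; j=2 S=106.3576 intr=0.0000 cont=10.4949 V=10.4949[hold]; j=3 S=140.3388 intr=0.0000 cont=2.8459 V=2.8459[hold]
k=2: j=0 S=70.1706 intr=31.0694 cont=32.5803 V=32.5803[hold]; j=1 S=92.5900 intr=8.6500 cont=17.6398 V=17.6398[hold]; j=2 S=122.1724 intr=0.0000 cont=6.8703 V=6.8703[hold]
k=1: j=0 S=80.6045 intr=20.6355 cont=25.4778 V=25.4778[hold]; j=1 S=106.3576 intr=0.0000 cont=12.5311 V=12.5311[hold]
k=0: j=0 S=92.5900 intr=8.6500 cont=19.3283 V=19.3283[hold]

price = 19.3283
tree:
19.3283
25.4778 12.5311
32.5803 17.6398 6.8703
40.2877 24.0944 10.4949 2.8459
48.0603 31.7597 15.6217 4.8057 0.6664
54.9442 40.1528 22.5042 7.9904 1.2648 0.0000
60.9370 48.0603 31.0694 13.0192 2.4008 0.0000 0.0000
66.1541 54.9442 40.1528 20.6355 4.5571 0.0000 0.0000 0.0000
70.6959 60.9370 48.0603 31.0694 8.6500 0.0000 0.0000 0.0000 0.0000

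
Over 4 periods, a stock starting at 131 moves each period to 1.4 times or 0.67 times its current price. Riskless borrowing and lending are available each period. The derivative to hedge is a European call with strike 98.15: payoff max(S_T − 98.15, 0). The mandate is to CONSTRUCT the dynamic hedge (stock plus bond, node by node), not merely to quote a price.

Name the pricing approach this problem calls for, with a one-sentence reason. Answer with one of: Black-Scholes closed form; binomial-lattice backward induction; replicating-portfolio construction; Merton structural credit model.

framework: replicating-portfolio construction

Key observation: a price alone would not answer the question — the per-node share/bond construction on the spot-131, 1.4/0.67 tree is required, and only the replicating-portfolio method yields it.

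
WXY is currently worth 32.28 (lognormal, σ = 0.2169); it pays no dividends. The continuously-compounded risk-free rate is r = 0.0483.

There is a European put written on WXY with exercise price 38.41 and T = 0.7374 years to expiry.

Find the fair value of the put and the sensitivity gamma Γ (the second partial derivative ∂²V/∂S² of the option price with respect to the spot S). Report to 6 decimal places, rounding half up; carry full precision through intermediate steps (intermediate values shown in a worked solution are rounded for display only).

price = 5.640315
Γ = 0.053748

σ√T = 0.2169·√0.7374 = 0.186256
d₁ = (ln(S/K) + (r+σ²/2)T) / (σ√T) = (ln(32.28/38.41) + (0.0483+0.2169²/2)·0.7374) / 0.186256 = (-0.173870 + 0.052962) / 0.186256 = -0.649148
d₂ = d₁ − σ√T = -0.649148 − 0.186256 = -0.835404
e^{−rT} = 0.965010
N(−d₁) = 0.741878,  N(−d₂) = 0.798255
Put price V = K·e^{−rT}·N(−d₂) − S·N(−d₁) = 29.588153 − 23.947838 = 5.640315
φ(d₁) = (1/√(2π))·e^{−d₁²/2} = 0.323151
Γ = φ(d₁) / (S·σ·√T) = 0.053748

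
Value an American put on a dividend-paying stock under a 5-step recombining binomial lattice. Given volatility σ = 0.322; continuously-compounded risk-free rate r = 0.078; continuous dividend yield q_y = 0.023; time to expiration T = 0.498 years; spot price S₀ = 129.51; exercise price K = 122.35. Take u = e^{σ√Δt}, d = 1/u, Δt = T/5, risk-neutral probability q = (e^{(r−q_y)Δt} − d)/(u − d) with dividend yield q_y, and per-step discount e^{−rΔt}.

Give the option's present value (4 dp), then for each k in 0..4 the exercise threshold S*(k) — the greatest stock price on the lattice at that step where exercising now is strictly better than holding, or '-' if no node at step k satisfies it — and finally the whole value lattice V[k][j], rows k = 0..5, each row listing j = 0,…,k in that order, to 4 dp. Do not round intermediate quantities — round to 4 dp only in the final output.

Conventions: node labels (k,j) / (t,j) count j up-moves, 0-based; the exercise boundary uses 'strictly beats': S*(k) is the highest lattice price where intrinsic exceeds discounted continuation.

price = 7.2216
boundary = - - - 95.4778 105.6905
tree:
7.2216
11.6014 2.9820
18.0461 5.3781 0.6476
26.8722 9.5568 1.3095 0.0000
36.0981 16.6595 2.6480 0.0000 0.0000
44.4325 26.8722 5.3544 0.0000 0.0000 0.0000

Δt=0.09960, u=1.10696, d=0.90337, q=0.50160, disc=e^(-rΔt)=0.99226
k=5 terminal: V=max(K-S,0) → 44.4325 26.8722 5.3544 0.0000 0.0000 0.0000
k=4: j=0 S=86.2519 intr=36.0981 cont=35.3486 V=36.0981[EX]; j=1 S=105.6905 intr=16.6595 cont=15.9545 V=16.6595[EX]; j=2 S=129.5100 intr=0.0000 cont=2.6480 V=2.6480[hold]; j=3 S=158.6977 intr=0.0000 cont=0.0000 V=0.0000[hold]; j=4 S=194.4634 intr=0.0000 cont=0.0000 V=0.0000[hold]  S*(4)=105.6905
k=3: j=0 S=95.4778 intr=26.8722 cont=26.1439 V=26.8722[EX]; j=1 S=116.9956 intr=5.3544 cont=9.5568 V=9.5568[hold]; j=2 S=143.3630 intr=0.0000 cont=1.3095 V=1.3095[hold]; j=3 S=175.6727 intr=0.0000 cont=0.0000 V=0.0000[hold]  S*(3)=95.4778
k=2: j=0 S=105.6905 intr=16.6595 cont=18.0461 V=18.0461[hold]; j=1 S=129.5100 intr=0.0000 cont=5.3781 V=5.3781[hold]; j=2 S=158.6977 intr=0.0000 cont=0.6476 V=0.6476[hold]  S*(2)=-
k=1: j=0 S=116.9956 intr=5.3544 cont=11.6014 V=11.6014[hold]; j=1 S=143.3630 intr=0.0000 cont=2.9820 V=2.9820[hold]  S*(1)=-
k=0: j=0 S=129.5100 intr=0.0000 cont=7.2216 V=7.2216[hold]  S*(0)=-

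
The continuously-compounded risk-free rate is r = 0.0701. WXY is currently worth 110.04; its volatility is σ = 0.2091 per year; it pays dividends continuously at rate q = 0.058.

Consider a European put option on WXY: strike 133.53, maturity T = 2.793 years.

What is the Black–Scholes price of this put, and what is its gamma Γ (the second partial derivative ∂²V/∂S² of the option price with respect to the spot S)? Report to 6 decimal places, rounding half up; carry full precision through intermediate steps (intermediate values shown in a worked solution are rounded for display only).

σ√T = 0.2091·√2.793 = 0.349454
d₁ = (ln(S/K) + (r−q+σ²/2)T) / (σ√T) = (ln(110.04/133.53) + (0.0701−0.058+0.2091²/2)·2.793) / 0.349454 = (-0.193482 + 0.094854) / 0.349454 = -0.282235
d₂ = d₁ − σ√T = -0.282235 − 0.349454 = -0.631689
e^{−rT} = 0.822185
e^{−qT} = 0.850446
N(−d₁) = 0.611118,  N(−d₂) = 0.736205
Put price V = K·e^{−rT}·N(−d₂) − S·e^{−qT}·N(−d₁) = 80.825292 − 57.190356 = 23.634937
φ(d₁) = (1/√(2π))·e^{−d₁²/2} = 0.383365
Γ = e^{−qT}·φ(d₁) / (S·σ·√T) = 0.008479

price = 23.634937
Γ = 0.008479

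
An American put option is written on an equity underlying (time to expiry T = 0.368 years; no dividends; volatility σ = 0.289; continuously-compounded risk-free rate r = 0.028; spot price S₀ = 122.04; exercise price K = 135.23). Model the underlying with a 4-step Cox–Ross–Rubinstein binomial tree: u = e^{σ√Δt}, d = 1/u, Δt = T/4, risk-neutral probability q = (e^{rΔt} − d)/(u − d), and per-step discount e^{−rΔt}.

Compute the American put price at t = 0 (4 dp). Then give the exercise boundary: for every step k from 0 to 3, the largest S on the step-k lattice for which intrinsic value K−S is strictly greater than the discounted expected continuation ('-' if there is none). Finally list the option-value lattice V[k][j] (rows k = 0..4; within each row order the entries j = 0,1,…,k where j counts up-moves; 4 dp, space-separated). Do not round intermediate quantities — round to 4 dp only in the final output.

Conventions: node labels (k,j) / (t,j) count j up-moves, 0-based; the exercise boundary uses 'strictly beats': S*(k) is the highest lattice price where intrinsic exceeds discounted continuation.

price = 16.7409
boundary = - - 102.4150 111.7977
tree:
16.7409
24.0401 9.3158
32.8150 15.1343 3.3758
41.4103 23.4323 6.6728 0.0000
49.2842 32.8150 13.1900 0.0000 0.0000

params: Δt=0.09200 u=1.09161 d=0.91607 q=0.49279 e^(-rΔt)=0.99743
t_4 payoffs: 49.2842 32.8150 13.1900 0.0000 0.0000
t_3: node(3,0) S=93.8197 payoff=41.4103 vs cont=41.0624 → 41.4103 [stop]  node(3,1) S=111.7977 payoff=23.4323 vs cont=23.0844 → 23.4323 [stop]  node(3,2) S=133.2207 payoff=2.0093 vs cont=6.6728 → 6.6728 [wait]  node(3,3) S=158.7488 payoff=0.0000 vs cont=0.0000 → 0.0000 [wait]  ⇒ S*(3)=111.7977
t_2: node(2,0) S=102.4150 payoff=32.8150 vs cont=32.4671 → 32.8150 [stop]  node(2,1) S=122.0400 payoff=13.1900 vs cont=15.1343 → 15.1343 [wait]  node(2,2) S=145.4256 payoff=0.0000 vs cont=3.3758 → 3.3758 [wait]  ⇒ S*(2)=102.4150
t_1: node(1,0) S=111.7977 payoff=23.4323 vs cont=24.0401 → 24.0401 [wait]  node(1,1) S=133.2207 payoff=2.0093 vs cont=9.3158 → 9.3158 [wait]  ⇒ S*(1)=-
t_0: node(0,0) S=122.0400 payoff=13.1900 vs cont=16.7409 → 16.7409 [wait]  ⇒ S*(0)=-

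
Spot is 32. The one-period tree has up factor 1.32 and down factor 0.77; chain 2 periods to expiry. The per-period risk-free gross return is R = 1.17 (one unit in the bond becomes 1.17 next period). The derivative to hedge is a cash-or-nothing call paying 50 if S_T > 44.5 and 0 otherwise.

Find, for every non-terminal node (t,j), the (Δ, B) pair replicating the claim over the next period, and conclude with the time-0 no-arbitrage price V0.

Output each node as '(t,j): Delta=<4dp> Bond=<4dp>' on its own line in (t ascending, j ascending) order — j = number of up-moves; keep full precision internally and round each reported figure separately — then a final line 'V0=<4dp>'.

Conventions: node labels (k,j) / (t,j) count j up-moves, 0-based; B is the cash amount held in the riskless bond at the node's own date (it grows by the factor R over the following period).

Since d<R<u, set p* = (R−d)/(u−d) = 0.7273; price each node as the discounted p*-expectation of its children.
Terminal payoffs: V(2,0)=0.0000, V(2,1)=0.0000, V(2,2)=50.0000
Node (1,0) S=24.6400: V=(p*·0.0000+(1−p*)·0.0000)/1.17=0.0000; Δ=(0.0000−0.0000)/(32.5248−18.9728)=0.0000; B=V−Δ·S=0.0000
Node (1,1) S=42.2400: V=(p*·50.0000+(1−p*)·0.0000)/1.17=31.0800; Δ=(50.0000−0.0000)/(55.7568−32.5248)=2.1522; B=V−Δ·S=-59.8291
Node (0,0) S=32.0000: V=(p*·31.0800+(1−p*)·0.0000)/1.17=19.3194; Δ=(31.0800−0.0000)/(42.2400−24.6400)=1.7659; B=V−Δ·S=-37.1898
Sanity check at the root: Δ(0,0)·S0 + B(0,0) reproduces V0 = 19.3194.

(0,0): Delta=1.7659 Bond=-37.1898
(1,0): Delta=0.0000 Bond=0.0000
(1,1): Delta=2.1522 Bond=-59.8291
V0=19.3194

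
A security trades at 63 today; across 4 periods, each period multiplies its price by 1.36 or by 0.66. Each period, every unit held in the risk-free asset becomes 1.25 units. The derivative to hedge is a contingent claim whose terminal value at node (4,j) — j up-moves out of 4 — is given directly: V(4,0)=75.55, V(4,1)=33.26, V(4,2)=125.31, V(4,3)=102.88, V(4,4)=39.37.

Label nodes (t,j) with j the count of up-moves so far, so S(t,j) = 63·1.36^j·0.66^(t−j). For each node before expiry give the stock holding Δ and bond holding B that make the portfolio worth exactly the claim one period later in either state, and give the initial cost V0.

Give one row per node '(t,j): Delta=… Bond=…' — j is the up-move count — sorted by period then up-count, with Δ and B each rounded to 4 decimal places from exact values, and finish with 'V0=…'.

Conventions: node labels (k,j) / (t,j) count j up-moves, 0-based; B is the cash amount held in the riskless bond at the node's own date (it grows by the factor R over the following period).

(0,0): Delta=-0.4639 Bond=58.8235
(1,0): Delta=0.1628 Bond=47.4703
(1,1): Delta=-0.5206 Bond=78.3879
(2,0): Delta=2.9543 Bond=-17.2673
(2,1): Delta=-0.0897 Bond=73.6202
(2,2): Delta=-0.5596 Bond=102.5274
(3,0): Delta=-3.3355 Bond=92.3387
(3,1): Delta=3.5234 Bond=-42.8240
(3,2): Delta=-0.4166 Bond=117.1666
(3,3): Delta=-0.5725 Bond=130.2087
V0=29.5982

Under the risk-neutral measure, an up-move has probability p* = (R−d)/(u−d) = 0.8429 and values discount at R = 1.25.
Expiry values: V(4,0)=75.5500, V(4,1)=33.2600, V(4,2)=125.3100, V(4,3)=102.8800, V(4,4)=39.3700
  t=3,j=0: stock 18.1122 → up 24.6327 (V=33.2600), down 11.9541 (V=75.5500). Price 31.9245; hedge Δ=-3.3355, bond B=92.3387.
  t=3,j=1: stock 37.3222 → up 50.7582 (V=125.3100), down 24.6327 (V=33.2600). Price 88.6760; hedge Δ=3.5234, bond B=-42.8240.
  t=3,j=2: stock 76.9064 → up 104.5927 (V=102.8800), down 50.7582 (V=125.3100). Price 85.1238; hedge Δ=-0.4166, bond B=117.1666.
  t=3,j=3: stock 158.4737 → up 215.5243 (V=39.3700), down 104.5927 (V=102.8800). Price 39.4801; hedge Δ=-0.5725, bond B=130.2087.
  t=2,j=0: stock 27.4428 → up 37.3222 (V=88.6760), down 18.1122 (V=31.9245). Price 63.8063; hedge Δ=2.9543, bond B=-17.2673.
  t=2,j=1: stock 56.5488 → up 76.9064 (V=85.1238), down 37.3222 (V=88.6760). Price 68.5456; hedge Δ=-0.0897, bond B=73.6202.
  t=2,j=2: stock 116.5248 → up 158.4737 (V=39.4801), down 76.9064 (V=85.1238). Price 37.3222; hedge Δ=-0.5596, bond B=102.5274.
  t=1,j=0: stock 41.5800 → up 56.5488 (V=68.5456), down 27.4428 (V=63.8063). Price 54.2407; hedge Δ=0.1628, bond B=47.4703.
  t=1,j=1: stock 85.6800 → up 116.5248 (V=37.3222), down 56.5488 (V=68.5456). Price 33.7830; hedge Δ=-0.5206, bond B=78.3879.
  t=0,j=0: stock 63.0000 → up 85.6800 (V=33.7830), down 41.5800 (V=54.2407). Price 29.5982; hedge Δ=-0.4639, bond B=58.8235.
Check: Δ(0,0)·S0 + B(0,0) = 29.5982 = V0.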